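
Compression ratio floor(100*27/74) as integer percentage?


100*m/n = 100*27/74 ≈ 36.4865.
floor = 36.

36


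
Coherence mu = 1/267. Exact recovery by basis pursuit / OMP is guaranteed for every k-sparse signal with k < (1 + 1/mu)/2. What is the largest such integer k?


1/mu = 267.
1 + 1/mu = 268.
(1 + 1/mu)/2 = 134 is an integer and the inequality is strict, so k_max = 134 - 1 = 133.

133


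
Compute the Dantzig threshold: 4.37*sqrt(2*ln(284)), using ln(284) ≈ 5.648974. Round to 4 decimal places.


ln(284) ≈ 5.648974.
2*ln(n) ≈ 11.297948.
sqrt(2*ln(n)) ≈ sqrt(11.297948) ≈ 3.361242.
threshold ≈ 4.37*3.361242 = 14.68862754 ≈ 14.6886.

14.6886


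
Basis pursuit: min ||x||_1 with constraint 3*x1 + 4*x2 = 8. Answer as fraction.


Axis intercepts:
  x1 = 8/3, x2 = 0: L1 = 8/3
  x1 = 0, x2 = 2: L1 = 2
x* = (0, 2)
||x*||_1 = 2.

2


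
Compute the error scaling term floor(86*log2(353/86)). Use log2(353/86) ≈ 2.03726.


log2(n/k) = log2(353/86) ≈ 2.03726.
k*log2(n/k) ≈ 86*2.03726 = 175.20436.
floor(175.20436) = 175.

175


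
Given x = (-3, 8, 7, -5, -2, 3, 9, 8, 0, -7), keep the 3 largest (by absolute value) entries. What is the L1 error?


Sorted |x_i| descending: [9, 8, 8, 7, 7, 5, 3, 3, 2, 0]
Keep top 3: [9, 8, 8]
Tail entries: [7, 7, 5, 3, 3, 2, 0]
L1 error = sum of tail = 27.

27


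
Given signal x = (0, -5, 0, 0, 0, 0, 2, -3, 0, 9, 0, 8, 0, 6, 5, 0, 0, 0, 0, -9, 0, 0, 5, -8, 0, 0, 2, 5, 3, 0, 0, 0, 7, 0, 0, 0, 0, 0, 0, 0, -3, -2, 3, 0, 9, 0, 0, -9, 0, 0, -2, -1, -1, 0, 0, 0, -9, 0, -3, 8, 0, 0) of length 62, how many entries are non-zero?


Non-zero positions: [1, 6, 7, 9, 11, 13, 14, 19, 22, 23, 26, 27, 28, 32, 40, 41, 42, 44, 47, 50, 51, 52, 56, 58, 59].
Sparsity = 25.

25


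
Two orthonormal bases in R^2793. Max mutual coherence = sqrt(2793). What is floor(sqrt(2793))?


52^2 = 2704 <= 2793 < 2809 = 53^2, so 52 <= sqrt(2793) < 53.
floor(sqrt(2793)) = 52.

52


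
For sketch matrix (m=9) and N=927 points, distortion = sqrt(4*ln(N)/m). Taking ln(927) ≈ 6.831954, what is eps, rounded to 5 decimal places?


ln(927) ≈ 6.831954.
4*ln(N)/m ≈ 4*6.831954/9 ≈ 3.036424.
eps = sqrt(3.036424) ≈ 1.7425338 ≈ 1.74253.

1.74253


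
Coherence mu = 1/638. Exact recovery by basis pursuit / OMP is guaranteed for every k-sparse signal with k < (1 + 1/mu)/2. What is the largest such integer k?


1/mu = 638.
1 + 1/mu = 639.
(1 + 1/mu)/2 = 319.5 is not an integer, so k_max = floor(319.5) = 319.

319


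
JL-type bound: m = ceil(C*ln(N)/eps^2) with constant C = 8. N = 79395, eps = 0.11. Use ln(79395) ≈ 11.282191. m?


ln(79395) ≈ 11.282191.
eps^2 = 0.11^2 = 0.0121.
C*ln(N)/eps^2 ≈ 8*11.282191/0.0121 ≈ 7459.2998.
m = ceil(7459.2998) = 7460.

7460


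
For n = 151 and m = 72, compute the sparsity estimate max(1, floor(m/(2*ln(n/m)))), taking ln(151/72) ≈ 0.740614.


n/m = 151/72.
ln(n/m) ≈ 0.740614.
2*ln(n/m) ≈ 1.481228.
m/(2*ln(n/m)) ≈ 72/1.481228 ≈ 48.6083.
floor = 48.
k_max = max(1, 48) = 48.

48


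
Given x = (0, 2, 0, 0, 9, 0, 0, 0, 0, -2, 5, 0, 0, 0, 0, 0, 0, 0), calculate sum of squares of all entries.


Non-zero entries: [(1, 2), (4, 9), (9, -2), (10, 5)]
Squares: [4, 81, 4, 25]
||x||_2^2 = sum = 114.

114


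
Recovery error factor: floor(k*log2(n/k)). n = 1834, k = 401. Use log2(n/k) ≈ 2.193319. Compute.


log2(n/k) = log2(1834/401) ≈ 2.193319.
k*log2(n/k) ≈ 401*2.193319 = 879.520919.
floor(879.520919) = 879.

879


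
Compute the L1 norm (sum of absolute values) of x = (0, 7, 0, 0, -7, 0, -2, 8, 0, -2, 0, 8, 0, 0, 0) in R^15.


Non-zero entries: [(1, 7), (4, -7), (6, -2), (7, 8), (9, -2), (11, 8)]
Absolute values: [7, 7, 2, 8, 2, 8]
||x||_1 = sum = 34.

34


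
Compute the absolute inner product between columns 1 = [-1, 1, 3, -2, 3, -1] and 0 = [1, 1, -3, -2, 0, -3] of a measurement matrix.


Inner product: -1*1 + 1*1 + 3*-3 + -2*-2 + 3*0 + -1*-3
Products: [-1, 1, -9, 4, 0, 3]
Sum = -2.
|dot| = 2.

2


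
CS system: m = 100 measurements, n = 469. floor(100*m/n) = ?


100*m/n = 100*100/469 ≈ 21.322.
floor = 21.

21


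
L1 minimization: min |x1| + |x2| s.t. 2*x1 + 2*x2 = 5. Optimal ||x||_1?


Axis intercepts:
  x1 = 5/2, x2 = 0: L1 = 5/2
  x1 = 0, x2 = 5/2: L1 = 5/2
x* = (5/2, 0)
||x*||_1 = 5/2.

5/2


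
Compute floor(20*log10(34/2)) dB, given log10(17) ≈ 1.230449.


||x||/||e|| = 34/2 = 17.
log10(17) ≈ 1.230449.
20*log10(||x||/||e||) ≈ 20*1.230449 = 24.60898.
floor(24.60898) = 24.

24


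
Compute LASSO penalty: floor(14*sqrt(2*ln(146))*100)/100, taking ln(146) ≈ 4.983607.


ln(146) ≈ 4.983607.
2*ln(n) ≈ 9.967214.
sqrt(2*ln(n)) ≈ sqrt(9.967214) ≈ 3.157089.
lambda ≈ 14*3.157089 = 44.199246.
floor(lambda*100)/100 = 44.19.

44.19


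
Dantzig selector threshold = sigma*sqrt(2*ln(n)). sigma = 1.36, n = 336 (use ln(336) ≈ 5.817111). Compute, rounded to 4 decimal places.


ln(336) ≈ 5.817111.
2*ln(n) ≈ 11.634222.
sqrt(2*ln(n)) ≈ sqrt(11.634222) ≈ 3.410898.
threshold ≈ 1.36*3.410898 = 4.63882128 ≈ 4.6388.

4.6388


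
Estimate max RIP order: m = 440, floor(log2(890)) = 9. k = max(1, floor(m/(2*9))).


floor(log2(890)) = 9.
2*9 = 18.
m/(2*floor(log2(n))) = 440/18 ≈ 24.4444.
floor = 24.
k = max(1, 24) = 24.

24


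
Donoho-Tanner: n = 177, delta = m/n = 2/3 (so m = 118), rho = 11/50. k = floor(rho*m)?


m = 2/3*177 = 118.
rho = 11/50.
rho*m = 11/50*118 = 25.96.
k = floor(25.96) = 25.

25


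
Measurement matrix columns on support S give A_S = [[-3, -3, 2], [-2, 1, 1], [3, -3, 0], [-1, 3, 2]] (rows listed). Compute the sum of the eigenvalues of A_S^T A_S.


Sum of eigenvalues of A_S^T A_S = trace(A_S^T A_S) = sum of squared column norms of A_S.
A_S^T A_S diagonal: [23, 28, 9].
trace = 23 + 28 + 9 = 60.

60


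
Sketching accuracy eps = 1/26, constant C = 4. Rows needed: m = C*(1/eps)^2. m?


1/eps = 26.
(1/eps)^2 = 676.
m = 4*676 = 2704.

2704


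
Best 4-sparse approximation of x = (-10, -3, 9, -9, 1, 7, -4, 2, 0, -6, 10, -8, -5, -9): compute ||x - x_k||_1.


Sorted |x_i| descending: [10, 10, 9, 9, 9, 8, 7, 6, 5, 4, 3, 2, 1, 0]
Keep top 4: [10, 10, 9, 9]
Tail entries: [9, 8, 7, 6, 5, 4, 3, 2, 1, 0]
L1 error = sum of tail = 45.

45


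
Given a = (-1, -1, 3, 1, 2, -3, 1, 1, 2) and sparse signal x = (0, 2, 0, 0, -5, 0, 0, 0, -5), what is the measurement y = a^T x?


Non-zero terms: ['-1*2', '2*-5', '2*-5']
Products: [-2, -10, -10]
y = sum = -22.

-22


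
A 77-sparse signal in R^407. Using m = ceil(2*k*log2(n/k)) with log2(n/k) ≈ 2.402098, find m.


log2(n/k) = log2(407/77) ≈ 2.402098.
2*k*log2(n/k) ≈ 2*77*2.402098 = 369.923092.
m = ceil(369.923092) = 370.

370


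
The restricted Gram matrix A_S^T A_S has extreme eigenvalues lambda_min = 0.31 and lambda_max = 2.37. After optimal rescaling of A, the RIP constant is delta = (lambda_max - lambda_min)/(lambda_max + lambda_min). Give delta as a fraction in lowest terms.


lambda_max - lambda_min = 2.37 - 0.31 = 2.06.
lambda_max + lambda_min = 2.37 + 0.31 = 2.68.
delta = 2.06/2.68 = 206/268 = 103/134.

103/134


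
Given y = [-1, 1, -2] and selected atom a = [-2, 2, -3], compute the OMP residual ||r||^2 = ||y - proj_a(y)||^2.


a^T a = 17.
a^T y = 10.
coeff = 10/17 = 10/17.
||r||^2 = 2/17.

2/17


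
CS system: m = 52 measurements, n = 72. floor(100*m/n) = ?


100*m/n = 100*52/72 ≈ 72.2222.
floor = 72.

72


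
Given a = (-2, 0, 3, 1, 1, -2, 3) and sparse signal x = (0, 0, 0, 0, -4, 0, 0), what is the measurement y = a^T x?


Non-zero terms: ['1*-4']
Products: [-4]
y = sum = -4.

-4


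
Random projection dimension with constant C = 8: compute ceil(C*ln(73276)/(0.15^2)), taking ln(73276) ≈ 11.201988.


ln(73276) ≈ 11.201988.
eps^2 = 0.15^2 = 0.0225.
C*ln(N)/eps^2 ≈ 8*11.201988/0.0225 ≈ 3982.9291.
m = ceil(3982.9291) = 3983.

3983


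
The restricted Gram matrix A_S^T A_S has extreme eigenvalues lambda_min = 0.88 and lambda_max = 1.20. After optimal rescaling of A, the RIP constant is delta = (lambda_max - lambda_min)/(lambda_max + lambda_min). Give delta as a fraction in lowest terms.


lambda_max - lambda_min = 1.20 - 0.88 = 0.32.
lambda_max + lambda_min = 1.20 + 0.88 = 2.08.
delta = 0.32/2.08 = 32/208 = 2/13.

2/13


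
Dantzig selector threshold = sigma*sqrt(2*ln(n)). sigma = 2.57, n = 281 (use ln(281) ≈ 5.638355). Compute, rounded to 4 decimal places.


ln(281) ≈ 5.638355.
2*ln(n) ≈ 11.27671.
sqrt(2*ln(n)) ≈ sqrt(11.27671) ≈ 3.358081.
threshold ≈ 2.57*3.358081 = 8.63026817 ≈ 8.6303.

8.6303


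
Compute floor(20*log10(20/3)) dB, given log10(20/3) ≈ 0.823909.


||x||/||e|| = 20/3.
log10(20/3) ≈ 0.823909.
20*log10(||x||/||e||) ≈ 20*0.823909 = 16.47818.
floor(16.47818) = 16.

16


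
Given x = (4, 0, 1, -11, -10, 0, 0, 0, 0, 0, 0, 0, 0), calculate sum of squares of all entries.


Non-zero entries: [(0, 4), (2, 1), (3, -11), (4, -10)]
Squares: [16, 1, 121, 100]
||x||_2^2 = sum = 238.

238


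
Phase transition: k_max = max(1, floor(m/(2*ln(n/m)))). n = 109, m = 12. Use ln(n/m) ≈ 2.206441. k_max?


n/m = 109/12.
ln(n/m) ≈ 2.206441.
2*ln(n/m) ≈ 4.412882.
m/(2*ln(n/m)) ≈ 12/4.412882 ≈ 2.7193.
floor = 2.
k_max = max(1, 2) = 2.

2


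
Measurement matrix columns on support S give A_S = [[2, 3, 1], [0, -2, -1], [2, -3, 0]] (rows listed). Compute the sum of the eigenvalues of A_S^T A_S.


Sum of eigenvalues of A_S^T A_S = trace(A_S^T A_S) = sum of squared column norms of A_S.
A_S^T A_S diagonal: [8, 22, 2].
trace = 8 + 22 + 2 = 32.

32


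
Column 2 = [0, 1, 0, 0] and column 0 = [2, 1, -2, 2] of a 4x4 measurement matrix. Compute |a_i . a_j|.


Inner product: 0*2 + 1*1 + 0*-2 + 0*2
Products: [0, 1, 0, 0]
Sum = 1.
|dot| = 1.

1


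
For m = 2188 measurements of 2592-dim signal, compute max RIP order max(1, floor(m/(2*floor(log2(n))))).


floor(log2(2592)) = 11.
2*11 = 22.
m/(2*floor(log2(n))) = 2188/22 ≈ 99.4545.
floor = 99.
k = max(1, 99) = 99.

99


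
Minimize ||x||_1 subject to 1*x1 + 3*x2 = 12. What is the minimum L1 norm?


Axis intercepts:
  x1 = 12, x2 = 0: L1 = 12
  x1 = 0, x2 = 4: L1 = 4
x* = (0, 4)
||x*||_1 = 4.

4


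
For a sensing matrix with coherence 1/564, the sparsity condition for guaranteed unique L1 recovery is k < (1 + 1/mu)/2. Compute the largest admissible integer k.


1/mu = 564.
1 + 1/mu = 565.
(1 + 1/mu)/2 = 282.5 is not an integer, so k_max = floor(282.5) = 282.

282


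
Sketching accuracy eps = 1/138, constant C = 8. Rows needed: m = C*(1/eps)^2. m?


1/eps = 138.
(1/eps)^2 = 19044.
m = 8*19044 = 152352.

152352


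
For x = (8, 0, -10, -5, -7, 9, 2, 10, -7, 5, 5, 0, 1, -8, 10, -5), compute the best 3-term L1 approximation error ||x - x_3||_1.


Sorted |x_i| descending: [10, 10, 10, 9, 8, 8, 7, 7, 5, 5, 5, 5, 2, 1, 0, 0]
Keep top 3: [10, 10, 10]
Tail entries: [9, 8, 8, 7, 7, 5, 5, 5, 5, 2, 1, 0, 0]
L1 error = sum of tail = 62.

62


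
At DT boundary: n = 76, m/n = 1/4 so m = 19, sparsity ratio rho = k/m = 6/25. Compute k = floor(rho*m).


m = 1/4*76 = 19.
rho = 6/25.
rho*m = 6/25*19 = 4.56.
k = floor(4.56) = 4.

4


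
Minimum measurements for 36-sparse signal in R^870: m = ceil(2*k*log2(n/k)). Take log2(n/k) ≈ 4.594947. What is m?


log2(n/k) = log2(870/36) ≈ 4.594947.
2*k*log2(n/k) ≈ 2*36*4.594947 = 330.836184.
m = ceil(330.836184) = 331.

331


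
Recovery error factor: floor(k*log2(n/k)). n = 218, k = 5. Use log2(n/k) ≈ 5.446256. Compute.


log2(n/k) = log2(218/5) ≈ 5.446256.
k*log2(n/k) ≈ 5*5.446256 = 27.23128.
floor(27.23128) = 27.

27


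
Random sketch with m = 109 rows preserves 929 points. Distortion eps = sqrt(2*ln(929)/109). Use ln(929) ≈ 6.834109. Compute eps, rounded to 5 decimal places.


ln(929) ≈ 6.834109.
2*ln(N)/m ≈ 2*6.834109/109 ≈ 0.1253965.
eps = sqrt(0.1253965) ≈ 0.3541137 ≈ 0.35411.

0.35411


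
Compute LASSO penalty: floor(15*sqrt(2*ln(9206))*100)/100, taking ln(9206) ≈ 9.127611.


ln(9206) ≈ 9.127611.
2*ln(n) ≈ 18.255222.
sqrt(2*ln(n)) ≈ sqrt(18.255222) ≈ 4.272613.
lambda ≈ 15*4.272613 = 64.089195.
floor(lambda*100)/100 = 64.08.

64.08


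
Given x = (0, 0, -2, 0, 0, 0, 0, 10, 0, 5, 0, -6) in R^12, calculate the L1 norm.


Non-zero entries: [(2, -2), (7, 10), (9, 5), (11, -6)]
Absolute values: [2, 10, 5, 6]
||x||_1 = sum = 23.

23


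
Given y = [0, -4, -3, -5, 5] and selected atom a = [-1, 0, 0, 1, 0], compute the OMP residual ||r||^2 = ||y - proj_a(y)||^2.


a^T a = 2.
a^T y = -5.
coeff = -5/2 = -5/2.
||r||^2 = 125/2.

125/2


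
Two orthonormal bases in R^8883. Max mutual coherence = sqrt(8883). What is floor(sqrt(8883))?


94^2 = 8836 <= 8883 < 9025 = 95^2, so 94 <= sqrt(8883) < 95.
floor(sqrt(8883)) = 94.

94


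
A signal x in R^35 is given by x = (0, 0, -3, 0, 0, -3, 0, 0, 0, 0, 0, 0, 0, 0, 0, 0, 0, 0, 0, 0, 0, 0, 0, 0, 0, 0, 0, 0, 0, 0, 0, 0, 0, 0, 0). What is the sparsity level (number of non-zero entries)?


Non-zero positions: [2, 5].
Sparsity = 2.

2


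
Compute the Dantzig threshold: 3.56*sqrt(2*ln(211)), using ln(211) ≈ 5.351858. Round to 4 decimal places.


ln(211) ≈ 5.351858.
2*ln(n) ≈ 10.703716.
sqrt(2*ln(n)) ≈ sqrt(10.703716) ≈ 3.271653.
threshold ≈ 3.56*3.271653 = 11.64708468 ≈ 11.6471.

11.6471


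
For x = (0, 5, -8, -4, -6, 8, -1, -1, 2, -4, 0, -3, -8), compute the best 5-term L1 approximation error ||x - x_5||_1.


Sorted |x_i| descending: [8, 8, 8, 6, 5, 4, 4, 3, 2, 1, 1, 0, 0]
Keep top 5: [8, 8, 8, 6, 5]
Tail entries: [4, 4, 3, 2, 1, 1, 0, 0]
L1 error = sum of tail = 15.

15


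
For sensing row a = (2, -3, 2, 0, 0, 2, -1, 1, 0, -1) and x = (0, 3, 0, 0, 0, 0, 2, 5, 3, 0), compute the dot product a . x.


Non-zero terms: ['-3*3', '-1*2', '1*5', '0*3']
Products: [-9, -2, 5, 0]
y = sum = -6.

-6


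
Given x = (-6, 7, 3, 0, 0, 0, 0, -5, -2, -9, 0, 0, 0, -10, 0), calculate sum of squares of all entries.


Non-zero entries: [(0, -6), (1, 7), (2, 3), (7, -5), (8, -2), (9, -9), (13, -10)]
Squares: [36, 49, 9, 25, 4, 81, 100]
||x||_2^2 = sum = 304.

304


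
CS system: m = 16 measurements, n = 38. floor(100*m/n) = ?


100*m/n = 100*16/38 ≈ 42.1053.
floor = 42.

42


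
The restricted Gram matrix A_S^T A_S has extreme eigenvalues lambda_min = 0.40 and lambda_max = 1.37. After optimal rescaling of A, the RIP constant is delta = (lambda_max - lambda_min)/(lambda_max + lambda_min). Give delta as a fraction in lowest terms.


lambda_max - lambda_min = 1.37 - 0.40 = 0.97.
lambda_max + lambda_min = 1.37 + 0.40 = 1.77.
delta = 0.97/1.77 = 97/177.

97/177


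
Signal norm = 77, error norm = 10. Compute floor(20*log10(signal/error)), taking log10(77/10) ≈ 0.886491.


||x||/||e|| = 77/10.
log10(77/10) ≈ 0.886491.
20*log10(||x||/||e||) ≈ 20*0.886491 = 17.72982.
floor(17.72982) = 17.

17


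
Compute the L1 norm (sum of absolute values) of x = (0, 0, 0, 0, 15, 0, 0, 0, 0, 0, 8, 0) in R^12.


Non-zero entries: [(4, 15), (10, 8)]
Absolute values: [15, 8]
||x||_1 = sum = 23.

23


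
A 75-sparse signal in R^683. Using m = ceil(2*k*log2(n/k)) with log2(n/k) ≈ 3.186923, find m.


log2(n/k) = log2(683/75) ≈ 3.186923.
2*k*log2(n/k) ≈ 2*75*3.186923 = 478.03845.
m = ceil(478.03845) = 479.

479


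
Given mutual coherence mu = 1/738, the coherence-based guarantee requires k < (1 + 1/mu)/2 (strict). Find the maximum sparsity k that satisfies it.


1/mu = 738.
1 + 1/mu = 739.
(1 + 1/mu)/2 = 369.5 is not an integer, so k_max = floor(369.5) = 369.

369


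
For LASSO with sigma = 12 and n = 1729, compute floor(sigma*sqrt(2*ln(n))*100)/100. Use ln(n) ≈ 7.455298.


ln(1729) ≈ 7.455298.
2*ln(n) ≈ 14.910596.
sqrt(2*ln(n)) ≈ sqrt(14.910596) ≈ 3.861424.
lambda ≈ 12*3.861424 = 46.337088.
floor(lambda*100)/100 = 46.33.

46.33


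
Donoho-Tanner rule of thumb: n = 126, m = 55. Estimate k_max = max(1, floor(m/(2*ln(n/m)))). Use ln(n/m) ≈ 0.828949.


n/m = 126/55.
ln(n/m) ≈ 0.828949.
2*ln(n/m) ≈ 1.657898.
m/(2*ln(n/m)) ≈ 55/1.657898 ≈ 33.1745.
floor = 33.
k_max = max(1, 33) = 33.

33


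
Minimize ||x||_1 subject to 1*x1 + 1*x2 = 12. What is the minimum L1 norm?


Axis intercepts:
  x1 = 12, x2 = 0: L1 = 12
  x1 = 0, x2 = 12: L1 = 12
x* = (12, 0)
||x*||_1 = 12.

12


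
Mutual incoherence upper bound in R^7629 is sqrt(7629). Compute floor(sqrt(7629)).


87^2 = 7569 <= 7629 < 7744 = 88^2, so 87 <= sqrt(7629) < 88.
floor(sqrt(7629)) = 87.

87


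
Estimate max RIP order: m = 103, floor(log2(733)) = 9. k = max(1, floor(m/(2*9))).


floor(log2(733)) = 9.
2*9 = 18.
m/(2*floor(log2(n))) = 103/18 ≈ 5.7222.
floor = 5.
k = max(1, 5) = 5.

5


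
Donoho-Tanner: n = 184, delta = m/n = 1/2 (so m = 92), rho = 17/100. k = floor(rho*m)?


m = 1/2*184 = 92.
rho = 17/100.
rho*m = 17/100*92 = 15.64.
k = floor(15.64) = 15.

15


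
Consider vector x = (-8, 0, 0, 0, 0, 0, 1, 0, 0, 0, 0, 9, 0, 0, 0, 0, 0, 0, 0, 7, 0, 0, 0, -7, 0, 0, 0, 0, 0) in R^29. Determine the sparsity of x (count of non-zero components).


Non-zero positions: [0, 6, 11, 19, 23].
Sparsity = 5.

5


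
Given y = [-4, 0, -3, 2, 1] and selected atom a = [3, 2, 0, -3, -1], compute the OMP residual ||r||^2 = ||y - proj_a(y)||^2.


a^T a = 23.
a^T y = -19.
coeff = -19/23 = -19/23.
||r||^2 = 329/23.

329/23


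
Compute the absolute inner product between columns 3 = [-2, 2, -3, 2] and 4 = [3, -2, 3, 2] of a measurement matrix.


Inner product: -2*3 + 2*-2 + -3*3 + 2*2
Products: [-6, -4, -9, 4]
Sum = -15.
|dot| = 15.

15


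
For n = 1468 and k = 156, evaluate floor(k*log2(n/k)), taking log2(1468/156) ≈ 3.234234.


log2(n/k) = log2(1468/156) ≈ 3.234234.
k*log2(n/k) ≈ 156*3.234234 = 504.540504.
floor(504.540504) = 504.

504


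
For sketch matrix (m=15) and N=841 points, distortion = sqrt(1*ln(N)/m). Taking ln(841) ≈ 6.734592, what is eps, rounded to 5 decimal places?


ln(841) ≈ 6.734592.
1*ln(N)/m ≈ 1*6.734592/15 ≈ 0.4489728.
eps = sqrt(0.4489728) ≈ 0.6700543 ≈ 0.67005.

0.67005


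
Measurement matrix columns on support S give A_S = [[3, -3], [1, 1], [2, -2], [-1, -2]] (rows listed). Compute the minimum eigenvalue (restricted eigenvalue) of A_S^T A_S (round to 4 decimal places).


A_S^T A_S = [[15, -10], [-10, 18]].
trace = 33.
det = 170.
disc = trace^2 - 4*det = 1089 - 4*170 = 409.
sqrt(409) ≈ 20.223748.
lam_min = (33 - sqrt(409))/2 ≈ (33 - 20.223748)/2 = 6.388126 ≈ 6.3881.

6.3881


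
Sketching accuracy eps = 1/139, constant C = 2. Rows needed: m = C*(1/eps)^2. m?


1/eps = 139.
(1/eps)^2 = 19321.
m = 2*19321 = 38642.

38642


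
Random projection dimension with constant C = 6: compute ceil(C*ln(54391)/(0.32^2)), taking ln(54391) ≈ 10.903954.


ln(54391) ≈ 10.903954.
eps^2 = 0.32^2 = 0.1024.
C*ln(N)/eps^2 ≈ 6*10.903954/0.1024 ≈ 638.9036.
m = ceil(638.9036) = 639.

639


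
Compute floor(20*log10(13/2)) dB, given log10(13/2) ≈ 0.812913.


||x||/||e|| = 13/2.
log10(13/2) ≈ 0.812913.
20*log10(||x||/||e||) ≈ 20*0.812913 = 16.25826.
floor(16.25826) = 16.

16


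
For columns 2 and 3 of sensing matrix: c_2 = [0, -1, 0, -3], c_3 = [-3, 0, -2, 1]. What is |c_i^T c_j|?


Inner product: 0*-3 + -1*0 + 0*-2 + -3*1
Products: [0, 0, 0, -3]
Sum = -3.
|dot| = 3.

3


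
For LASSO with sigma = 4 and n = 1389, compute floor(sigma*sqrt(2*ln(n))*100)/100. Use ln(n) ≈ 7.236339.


ln(1389) ≈ 7.236339.
2*ln(n) ≈ 14.472678.
sqrt(2*ln(n)) ≈ sqrt(14.472678) ≈ 3.804297.
lambda ≈ 4*3.804297 = 15.217188.
floor(lambda*100)/100 = 15.21.

15.21


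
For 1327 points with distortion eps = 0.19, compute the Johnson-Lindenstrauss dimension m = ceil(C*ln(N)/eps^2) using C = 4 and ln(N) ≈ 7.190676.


ln(1327) ≈ 7.190676.
eps^2 = 0.19^2 = 0.0361.
C*ln(N)/eps^2 ≈ 4*7.190676/0.0361 ≈ 796.7508.
m = ceil(796.7508) = 797.

797


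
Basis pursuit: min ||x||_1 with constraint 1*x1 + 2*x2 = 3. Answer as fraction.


Axis intercepts:
  x1 = 3, x2 = 0: L1 = 3
  x1 = 0, x2 = 3/2: L1 = 3/2
x* = (0, 3/2)
||x*||_1 = 3/2.

3/2


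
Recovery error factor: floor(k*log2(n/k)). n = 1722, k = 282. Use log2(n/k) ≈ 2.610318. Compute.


log2(n/k) = log2(1722/282) ≈ 2.610318.
k*log2(n/k) ≈ 282*2.610318 = 736.109676.
floor(736.109676) = 736.

736


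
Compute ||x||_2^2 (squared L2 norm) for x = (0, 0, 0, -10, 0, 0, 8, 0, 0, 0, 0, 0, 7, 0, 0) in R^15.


Non-zero entries: [(3, -10), (6, 8), (12, 7)]
Squares: [100, 64, 49]
||x||_2^2 = sum = 213.

213


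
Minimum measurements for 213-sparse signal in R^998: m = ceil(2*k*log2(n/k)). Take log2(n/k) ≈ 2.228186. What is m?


log2(n/k) = log2(998/213) ≈ 2.228186.
2*k*log2(n/k) ≈ 2*213*2.228186 = 949.207236.
m = ceil(949.207236) = 950.

950


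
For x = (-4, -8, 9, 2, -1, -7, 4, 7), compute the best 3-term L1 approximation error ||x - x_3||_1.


Sorted |x_i| descending: [9, 8, 7, 7, 4, 4, 2, 1]
Keep top 3: [9, 8, 7]
Tail entries: [7, 4, 4, 2, 1]
L1 error = sum of tail = 18.

18


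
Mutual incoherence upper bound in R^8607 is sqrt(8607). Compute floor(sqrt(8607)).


92^2 = 8464 <= 8607 < 8649 = 93^2, so 92 <= sqrt(8607) < 93.
floor(sqrt(8607)) = 92.

92


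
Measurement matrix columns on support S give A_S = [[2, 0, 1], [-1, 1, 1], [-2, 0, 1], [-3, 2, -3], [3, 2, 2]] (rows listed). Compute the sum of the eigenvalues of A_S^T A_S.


Sum of eigenvalues of A_S^T A_S = trace(A_S^T A_S) = sum of squared column norms of A_S.
A_S^T A_S diagonal: [27, 9, 16].
trace = 27 + 9 + 16 = 52.

52


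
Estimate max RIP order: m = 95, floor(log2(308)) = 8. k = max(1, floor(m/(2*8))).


floor(log2(308)) = 8.
2*8 = 16.
m/(2*floor(log2(n))) = 95/16 ≈ 5.9375.
floor = 5.
k = max(1, 5) = 5.

5


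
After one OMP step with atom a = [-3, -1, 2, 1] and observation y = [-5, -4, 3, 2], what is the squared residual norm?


a^T a = 15.
a^T y = 27.
coeff = 27/15 = 9/5.
||r||^2 = 27/5.

27/5


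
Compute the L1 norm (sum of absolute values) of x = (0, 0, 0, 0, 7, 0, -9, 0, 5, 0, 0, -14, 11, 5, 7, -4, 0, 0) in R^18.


Non-zero entries: [(4, 7), (6, -9), (8, 5), (11, -14), (12, 11), (13, 5), (14, 7), (15, -4)]
Absolute values: [7, 9, 5, 14, 11, 5, 7, 4]
||x||_1 = sum = 62.

62


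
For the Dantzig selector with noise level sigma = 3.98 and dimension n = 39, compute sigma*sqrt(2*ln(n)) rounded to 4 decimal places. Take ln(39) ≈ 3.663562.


ln(39) ≈ 3.663562.
2*ln(n) ≈ 7.327124.
sqrt(2*ln(n)) ≈ sqrt(7.327124) ≈ 2.706866.
threshold ≈ 3.98*2.706866 = 10.77332668 ≈ 10.7733.

10.7733


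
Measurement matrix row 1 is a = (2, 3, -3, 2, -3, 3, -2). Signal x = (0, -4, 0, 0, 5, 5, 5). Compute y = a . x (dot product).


Non-zero terms: ['3*-4', '-3*5', '3*5', '-2*5']
Products: [-12, -15, 15, -10]
y = sum = -22.

-22


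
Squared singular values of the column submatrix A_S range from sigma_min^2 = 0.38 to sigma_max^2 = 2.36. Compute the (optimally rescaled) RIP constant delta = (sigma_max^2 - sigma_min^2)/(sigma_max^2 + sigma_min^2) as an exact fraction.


lambda_max - lambda_min = 2.36 - 0.38 = 1.98.
lambda_max + lambda_min = 2.36 + 0.38 = 2.74.
delta = 1.98/2.74 = 198/274 = 99/137.

99/137


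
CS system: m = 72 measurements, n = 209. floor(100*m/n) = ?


100*m/n = 100*72/209 ≈ 34.4498.
floor = 34.

34


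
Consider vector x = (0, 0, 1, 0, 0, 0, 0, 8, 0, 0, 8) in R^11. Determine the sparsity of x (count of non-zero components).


Non-zero positions: [2, 7, 10].
Sparsity = 3.

3


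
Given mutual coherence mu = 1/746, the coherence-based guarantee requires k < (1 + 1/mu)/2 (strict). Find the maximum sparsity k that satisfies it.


1/mu = 746.
1 + 1/mu = 747.
(1 + 1/mu)/2 = 373.5 is not an integer, so k_max = floor(373.5) = 373.

373


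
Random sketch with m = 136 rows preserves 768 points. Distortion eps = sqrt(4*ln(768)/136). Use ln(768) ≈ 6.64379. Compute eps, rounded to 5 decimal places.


ln(768) ≈ 6.64379.
4*ln(N)/m ≈ 4*6.64379/136 ≈ 0.19540559.
eps = sqrt(0.19540559) ≈ 0.442047 ≈ 0.44205.

0.44205


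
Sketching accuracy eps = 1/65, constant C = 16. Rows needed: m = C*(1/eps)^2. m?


1/eps = 65.
(1/eps)^2 = 4225.
m = 16*4225 = 67600.

67600


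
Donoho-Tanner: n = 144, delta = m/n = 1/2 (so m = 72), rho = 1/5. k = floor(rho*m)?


m = 1/2*144 = 72.
rho = 1/5.
rho*m = 1/5*72 = 14.4.
k = floor(14.4) = 14.

14


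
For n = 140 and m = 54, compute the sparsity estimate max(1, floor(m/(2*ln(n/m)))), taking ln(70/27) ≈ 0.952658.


n/m = 140/54 = 70/27.
ln(n/m) ≈ 0.952658.
2*ln(n/m) ≈ 1.905316.
m/(2*ln(n/m)) ≈ 54/1.905316 ≈ 28.3418.
floor = 28.
k_max = max(1, 28) = 28.

28


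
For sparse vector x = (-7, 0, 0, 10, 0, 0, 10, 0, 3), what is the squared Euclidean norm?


Non-zero entries: [(0, -7), (3, 10), (6, 10), (8, 3)]
Squares: [49, 100, 100, 9]
||x||_2^2 = sum = 258.

258


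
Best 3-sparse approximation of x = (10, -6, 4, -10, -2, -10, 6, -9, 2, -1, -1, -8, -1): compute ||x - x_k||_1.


Sorted |x_i| descending: [10, 10, 10, 9, 8, 6, 6, 4, 2, 2, 1, 1, 1]
Keep top 3: [10, 10, 10]
Tail entries: [9, 8, 6, 6, 4, 2, 2, 1, 1, 1]
L1 error = sum of tail = 40.

40


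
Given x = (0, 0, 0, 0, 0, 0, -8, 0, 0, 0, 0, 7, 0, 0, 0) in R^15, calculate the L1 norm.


Non-zero entries: [(6, -8), (11, 7)]
Absolute values: [8, 7]
||x||_1 = sum = 15.

15


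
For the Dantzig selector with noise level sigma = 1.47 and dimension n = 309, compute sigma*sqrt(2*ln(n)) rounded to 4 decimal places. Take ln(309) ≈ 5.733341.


ln(309) ≈ 5.733341.
2*ln(n) ≈ 11.466682.
sqrt(2*ln(n)) ≈ sqrt(11.466682) ≈ 3.386249.
threshold ≈ 1.47*3.386249 = 4.97778603 ≈ 4.9778.

4.9778


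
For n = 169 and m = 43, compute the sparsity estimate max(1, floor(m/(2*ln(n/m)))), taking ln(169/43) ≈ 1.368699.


n/m = 169/43.
ln(n/m) ≈ 1.368699.
2*ln(n/m) ≈ 2.737398.
m/(2*ln(n/m)) ≈ 43/2.737398 ≈ 15.7083.
floor = 15.
k_max = max(1, 15) = 15.

15


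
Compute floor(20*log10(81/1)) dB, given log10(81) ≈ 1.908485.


||x||/||e|| = 81/1 = 81.
log10(81) ≈ 1.908485.
20*log10(||x||/||e||) ≈ 20*1.908485 = 38.1697.
floor(38.1697) = 38.

38


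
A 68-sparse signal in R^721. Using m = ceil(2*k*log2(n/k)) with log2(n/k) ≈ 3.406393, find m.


log2(n/k) = log2(721/68) ≈ 3.406393.
2*k*log2(n/k) ≈ 2*68*3.406393 = 463.269448.
m = ceil(463.269448) = 464.

464


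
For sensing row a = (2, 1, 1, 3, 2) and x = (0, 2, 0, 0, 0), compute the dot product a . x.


Non-zero terms: ['1*2']
Products: [2]
y = sum = 2.

2


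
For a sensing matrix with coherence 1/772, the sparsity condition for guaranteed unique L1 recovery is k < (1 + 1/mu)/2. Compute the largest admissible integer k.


1/mu = 772.
1 + 1/mu = 773.
(1 + 1/mu)/2 = 386.5 is not an integer, so k_max = floor(386.5) = 386.

386


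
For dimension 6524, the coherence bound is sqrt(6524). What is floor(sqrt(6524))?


80^2 = 6400 <= 6524 < 6561 = 81^2, so 80 <= sqrt(6524) < 81.
floor(sqrt(6524)) = 80.

80


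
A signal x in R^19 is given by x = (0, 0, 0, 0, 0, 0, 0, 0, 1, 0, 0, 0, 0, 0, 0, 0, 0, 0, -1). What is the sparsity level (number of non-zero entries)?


Non-zero positions: [8, 18].
Sparsity = 2.

2


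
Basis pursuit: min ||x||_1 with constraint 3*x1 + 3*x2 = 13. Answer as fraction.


Axis intercepts:
  x1 = 13/3, x2 = 0: L1 = 13/3
  x1 = 0, x2 = 13/3: L1 = 13/3
x* = (13/3, 0)
||x*||_1 = 13/3.

13/3


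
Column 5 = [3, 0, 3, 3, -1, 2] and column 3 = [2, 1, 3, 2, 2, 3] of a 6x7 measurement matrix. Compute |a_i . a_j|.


Inner product: 3*2 + 0*1 + 3*3 + 3*2 + -1*2 + 2*3
Products: [6, 0, 9, 6, -2, 6]
Sum = 25.
|dot| = 25.

25


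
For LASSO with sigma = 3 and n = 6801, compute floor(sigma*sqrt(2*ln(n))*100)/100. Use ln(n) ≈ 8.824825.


ln(6801) ≈ 8.824825.
2*ln(n) ≈ 17.64965.
sqrt(2*ln(n)) ≈ sqrt(17.64965) ≈ 4.201149.
lambda ≈ 3*4.201149 = 12.603447.
floor(lambda*100)/100 = 12.60.

12.60


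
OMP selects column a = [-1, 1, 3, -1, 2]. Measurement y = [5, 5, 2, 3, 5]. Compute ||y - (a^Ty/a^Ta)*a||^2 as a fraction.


a^T a = 16.
a^T y = 13.
coeff = 13/16 = 13/16.
||r||^2 = 1239/16.

1239/16


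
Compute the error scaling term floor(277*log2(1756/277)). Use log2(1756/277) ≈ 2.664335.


log2(n/k) = log2(1756/277) ≈ 2.664335.
k*log2(n/k) ≈ 277*2.664335 = 738.020795.
floor(738.020795) = 738.

738


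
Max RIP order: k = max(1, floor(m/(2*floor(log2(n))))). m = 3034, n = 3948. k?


floor(log2(3948)) = 11.
2*11 = 22.
m/(2*floor(log2(n))) = 3034/22 ≈ 137.9091.
floor = 137.
k = max(1, 137) = 137.

137


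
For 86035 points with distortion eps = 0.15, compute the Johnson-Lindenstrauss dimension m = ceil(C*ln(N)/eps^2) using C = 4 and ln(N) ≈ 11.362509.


ln(86035) ≈ 11.362509.
eps^2 = 0.15^2 = 0.0225.
C*ln(N)/eps^2 ≈ 4*11.362509/0.0225 ≈ 2020.0016.
m = ceil(2020.0016) = 2021.

2021


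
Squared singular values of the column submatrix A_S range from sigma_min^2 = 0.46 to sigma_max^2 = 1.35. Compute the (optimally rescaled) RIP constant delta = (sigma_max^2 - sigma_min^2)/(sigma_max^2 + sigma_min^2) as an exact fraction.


lambda_max - lambda_min = 1.35 - 0.46 = 0.89.
lambda_max + lambda_min = 1.35 + 0.46 = 1.81.
delta = 0.89/1.81 = 89/181.

89/181


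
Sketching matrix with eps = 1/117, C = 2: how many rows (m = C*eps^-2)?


1/eps = 117.
(1/eps)^2 = 13689.
m = 2*13689 = 27378.

27378


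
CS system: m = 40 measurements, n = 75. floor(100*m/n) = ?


100*m/n = 100*40/75 ≈ 53.3333.
floor = 53.

53


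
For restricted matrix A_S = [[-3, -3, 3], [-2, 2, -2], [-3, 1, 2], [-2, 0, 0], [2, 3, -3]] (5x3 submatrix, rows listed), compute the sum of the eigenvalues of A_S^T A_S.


Sum of eigenvalues of A_S^T A_S = trace(A_S^T A_S) = sum of squared column norms of A_S.
A_S^T A_S diagonal: [30, 23, 26].
trace = 30 + 23 + 26 = 79.

79


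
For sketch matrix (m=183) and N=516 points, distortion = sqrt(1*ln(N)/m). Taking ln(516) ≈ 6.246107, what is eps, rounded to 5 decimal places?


ln(516) ≈ 6.246107.
1*ln(N)/m ≈ 1*6.246107/183 ≈ 0.03413173.
eps = sqrt(0.03413173) ≈ 0.1847477 ≈ 0.18475.

0.18475


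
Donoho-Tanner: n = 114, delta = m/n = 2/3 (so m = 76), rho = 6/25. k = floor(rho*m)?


m = 2/3*114 = 76.
rho = 6/25.
rho*m = 6/25*76 = 18.24.
k = floor(18.24) = 18.

18


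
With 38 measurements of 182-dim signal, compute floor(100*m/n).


100*m/n = 100*38/182 ≈ 20.8791.
floor = 20.

20


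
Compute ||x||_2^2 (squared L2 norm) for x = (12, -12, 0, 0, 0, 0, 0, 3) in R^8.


Non-zero entries: [(0, 12), (1, -12), (7, 3)]
Squares: [144, 144, 9]
||x||_2^2 = sum = 297.

297


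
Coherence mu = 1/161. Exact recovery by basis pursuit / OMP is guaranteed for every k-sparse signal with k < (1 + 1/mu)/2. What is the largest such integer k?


1/mu = 161.
1 + 1/mu = 162.
(1 + 1/mu)/2 = 81 is an integer and the inequality is strict, so k_max = 81 - 1 = 80.

80


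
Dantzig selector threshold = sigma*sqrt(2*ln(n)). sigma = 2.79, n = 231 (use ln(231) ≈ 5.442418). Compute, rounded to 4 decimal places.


ln(231) ≈ 5.442418.
2*ln(n) ≈ 10.884836.
sqrt(2*ln(n)) ≈ sqrt(10.884836) ≈ 3.299217.
threshold ≈ 2.79*3.299217 = 9.20481543 ≈ 9.2048.

9.2048


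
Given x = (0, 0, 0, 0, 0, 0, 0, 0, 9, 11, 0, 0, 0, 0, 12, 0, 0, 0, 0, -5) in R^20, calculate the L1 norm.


Non-zero entries: [(8, 9), (9, 11), (14, 12), (19, -5)]
Absolute values: [9, 11, 12, 5]
||x||_1 = sum = 37.

37


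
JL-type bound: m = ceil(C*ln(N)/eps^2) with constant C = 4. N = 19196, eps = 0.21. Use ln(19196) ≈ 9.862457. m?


ln(19196) ≈ 9.862457.
eps^2 = 0.21^2 = 0.0441.
C*ln(N)/eps^2 ≈ 4*9.862457/0.0441 ≈ 894.5539.
m = ceil(894.5539) = 895.

895


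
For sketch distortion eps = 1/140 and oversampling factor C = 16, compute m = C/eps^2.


1/eps = 140.
(1/eps)^2 = 19600.
m = 16*19600 = 313600.

313600


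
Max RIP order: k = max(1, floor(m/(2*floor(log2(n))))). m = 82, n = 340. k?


floor(log2(340)) = 8.
2*8 = 16.
m/(2*floor(log2(n))) = 82/16 ≈ 5.125.
floor = 5.
k = max(1, 5) = 5.

5


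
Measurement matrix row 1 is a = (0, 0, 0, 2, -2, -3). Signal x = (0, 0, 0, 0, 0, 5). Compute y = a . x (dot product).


Non-zero terms: ['-3*5']
Products: [-15]
y = sum = -15.

-15


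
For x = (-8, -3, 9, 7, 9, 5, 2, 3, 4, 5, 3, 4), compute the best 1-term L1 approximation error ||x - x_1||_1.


Sorted |x_i| descending: [9, 9, 8, 7, 5, 5, 4, 4, 3, 3, 3, 2]
Keep top 1: [9]
Tail entries: [9, 8, 7, 5, 5, 4, 4, 3, 3, 3, 2]
L1 error = sum of tail = 53.

53


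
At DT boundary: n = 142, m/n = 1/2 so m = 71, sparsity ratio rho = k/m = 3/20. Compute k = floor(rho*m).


m = 1/2*142 = 71.
rho = 3/20.
rho*m = 3/20*71 = 10.65.
k = floor(10.65) = 10.

10


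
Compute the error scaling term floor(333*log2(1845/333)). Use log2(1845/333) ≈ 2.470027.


log2(n/k) = log2(1845/333) ≈ 2.470027.
k*log2(n/k) ≈ 333*2.470027 = 822.518991.
floor(822.518991) = 822.

822


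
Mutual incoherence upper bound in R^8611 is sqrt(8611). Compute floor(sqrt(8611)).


92^2 = 8464 <= 8611 < 8649 = 93^2, so 92 <= sqrt(8611) < 93.
floor(sqrt(8611)) = 92.

92


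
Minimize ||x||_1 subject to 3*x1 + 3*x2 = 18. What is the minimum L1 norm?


Axis intercepts:
  x1 = 6, x2 = 0: L1 = 6
  x1 = 0, x2 = 6: L1 = 6
x* = (6, 0)
||x*||_1 = 6.

6


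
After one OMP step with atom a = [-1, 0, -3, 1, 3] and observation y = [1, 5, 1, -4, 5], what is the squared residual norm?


a^T a = 20.
a^T y = 7.
coeff = 7/20 = 7/20.
||r||^2 = 1311/20.

1311/20


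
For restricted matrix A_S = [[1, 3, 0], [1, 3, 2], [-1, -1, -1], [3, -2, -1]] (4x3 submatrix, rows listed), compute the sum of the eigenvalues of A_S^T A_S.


Sum of eigenvalues of A_S^T A_S = trace(A_S^T A_S) = sum of squared column norms of A_S.
A_S^T A_S diagonal: [12, 23, 6].
trace = 12 + 23 + 6 = 41.

41


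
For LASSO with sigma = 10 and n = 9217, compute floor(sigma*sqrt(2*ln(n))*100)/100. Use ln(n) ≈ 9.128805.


ln(9217) ≈ 9.128805.
2*ln(n) ≈ 18.25761.
sqrt(2*ln(n)) ≈ sqrt(18.25761) ≈ 4.272892.
lambda ≈ 10*4.272892 = 42.72892.
floor(lambda*100)/100 = 42.72.

42.72


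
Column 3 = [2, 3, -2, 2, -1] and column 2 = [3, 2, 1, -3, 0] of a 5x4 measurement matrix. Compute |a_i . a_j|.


Inner product: 2*3 + 3*2 + -2*1 + 2*-3 + -1*0
Products: [6, 6, -2, -6, 0]
Sum = 4.
|dot| = 4.

4


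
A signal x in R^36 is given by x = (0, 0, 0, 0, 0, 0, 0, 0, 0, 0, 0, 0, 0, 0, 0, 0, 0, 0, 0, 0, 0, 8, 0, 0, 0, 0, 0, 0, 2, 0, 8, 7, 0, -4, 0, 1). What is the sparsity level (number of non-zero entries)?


Non-zero positions: [21, 28, 30, 31, 33, 35].
Sparsity = 6.

6


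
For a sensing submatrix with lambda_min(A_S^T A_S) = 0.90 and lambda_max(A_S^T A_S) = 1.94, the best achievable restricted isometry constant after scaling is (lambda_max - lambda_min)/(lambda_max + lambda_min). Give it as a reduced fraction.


lambda_max - lambda_min = 1.94 - 0.90 = 1.04.
lambda_max + lambda_min = 1.94 + 0.90 = 2.84.
delta = 1.04/2.84 = 104/284 = 26/71.

26/71


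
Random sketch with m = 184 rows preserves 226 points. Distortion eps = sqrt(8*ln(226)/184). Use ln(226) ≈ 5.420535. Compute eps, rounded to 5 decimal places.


ln(226) ≈ 5.420535.
8*ln(N)/m ≈ 8*5.420535/184 ≈ 0.23567543.
eps = sqrt(0.23567543) ≈ 0.4854641 ≈ 0.48546.

0.48546


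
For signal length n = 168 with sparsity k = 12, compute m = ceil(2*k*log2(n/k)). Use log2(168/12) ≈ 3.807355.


log2(n/k) = log2(168/12) ≈ 3.807355.
2*k*log2(n/k) ≈ 2*12*3.807355 = 91.37652.
m = ceil(91.37652) = 92.

92


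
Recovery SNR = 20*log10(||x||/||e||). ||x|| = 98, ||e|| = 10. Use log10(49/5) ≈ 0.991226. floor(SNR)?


||x||/||e|| = 98/10 = 49/5.
log10(49/5) ≈ 0.991226.
20*log10(||x||/||e||) ≈ 20*0.991226 = 19.82452.
floor(19.82452) = 19.

19


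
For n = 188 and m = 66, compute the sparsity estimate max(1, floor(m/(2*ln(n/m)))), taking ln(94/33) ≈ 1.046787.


n/m = 188/66 = 94/33.
ln(n/m) ≈ 1.046787.
2*ln(n/m) ≈ 2.093574.
m/(2*ln(n/m)) ≈ 66/2.093574 ≈ 31.525.
floor = 31.
k_max = max(1, 31) = 31.

31


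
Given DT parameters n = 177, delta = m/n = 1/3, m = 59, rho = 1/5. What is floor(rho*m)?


m = 1/3*177 = 59.
rho = 1/5.
rho*m = 1/5*59 = 11.8.
k = floor(11.8) = 11.

11


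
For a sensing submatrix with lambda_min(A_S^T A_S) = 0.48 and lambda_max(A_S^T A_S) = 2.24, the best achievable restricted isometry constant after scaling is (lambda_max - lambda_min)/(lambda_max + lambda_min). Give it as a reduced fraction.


lambda_max - lambda_min = 2.24 - 0.48 = 1.76.
lambda_max + lambda_min = 2.24 + 0.48 = 2.72.
delta = 1.76/2.72 = 176/272 = 11/17.

11/17


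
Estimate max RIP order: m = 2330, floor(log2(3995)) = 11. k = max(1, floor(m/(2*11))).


floor(log2(3995)) = 11.
2*11 = 22.
m/(2*floor(log2(n))) = 2330/22 ≈ 105.9091.
floor = 105.
k = max(1, 105) = 105.

105


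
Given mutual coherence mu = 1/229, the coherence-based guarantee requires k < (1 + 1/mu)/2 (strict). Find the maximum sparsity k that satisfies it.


1/mu = 229.
1 + 1/mu = 230.
(1 + 1/mu)/2 = 115 is an integer and the inequality is strict, so k_max = 115 - 1 = 114.

114


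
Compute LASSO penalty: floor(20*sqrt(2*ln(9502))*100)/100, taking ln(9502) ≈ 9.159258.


ln(9502) ≈ 9.159258.
2*ln(n) ≈ 18.318516.
sqrt(2*ln(n)) ≈ sqrt(18.318516) ≈ 4.280014.
lambda ≈ 20*4.280014 = 85.60028.
floor(lambda*100)/100 = 85.60.

85.60


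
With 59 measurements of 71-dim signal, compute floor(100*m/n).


100*m/n = 100*59/71 ≈ 83.0986.
floor = 83.

83


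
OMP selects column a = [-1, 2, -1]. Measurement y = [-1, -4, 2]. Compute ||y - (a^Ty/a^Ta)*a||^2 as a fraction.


a^T a = 6.
a^T y = -9.
coeff = -9/6 = -3/2.
||r||^2 = 15/2.

15/2


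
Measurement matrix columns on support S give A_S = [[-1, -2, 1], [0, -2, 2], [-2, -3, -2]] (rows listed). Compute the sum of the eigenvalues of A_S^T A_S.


Sum of eigenvalues of A_S^T A_S = trace(A_S^T A_S) = sum of squared column norms of A_S.
A_S^T A_S diagonal: [5, 17, 9].
trace = 5 + 17 + 9 = 31.

31


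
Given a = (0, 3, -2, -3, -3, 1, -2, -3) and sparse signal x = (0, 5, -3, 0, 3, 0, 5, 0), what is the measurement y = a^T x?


Non-zero terms: ['3*5', '-2*-3', '-3*3', '-2*5']
Products: [15, 6, -9, -10]
y = sum = 2.

2


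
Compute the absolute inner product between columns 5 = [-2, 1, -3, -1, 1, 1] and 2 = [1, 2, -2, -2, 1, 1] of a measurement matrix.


Inner product: -2*1 + 1*2 + -3*-2 + -1*-2 + 1*1 + 1*1
Products: [-2, 2, 6, 2, 1, 1]
Sum = 10.
|dot| = 10.

10


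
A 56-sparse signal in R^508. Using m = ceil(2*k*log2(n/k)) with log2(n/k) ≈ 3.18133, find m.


log2(n/k) = log2(508/56) ≈ 3.18133.
2*k*log2(n/k) ≈ 2*56*3.18133 = 356.30896.
m = ceil(356.30896) = 357.

357


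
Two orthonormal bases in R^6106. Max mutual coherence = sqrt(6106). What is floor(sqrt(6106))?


78^2 = 6084 <= 6106 < 6241 = 79^2, so 78 <= sqrt(6106) < 79.
floor(sqrt(6106)) = 78.

78


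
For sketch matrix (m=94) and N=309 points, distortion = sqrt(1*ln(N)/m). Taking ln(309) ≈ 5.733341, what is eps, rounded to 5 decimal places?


ln(309) ≈ 5.733341.
1*ln(N)/m ≈ 1*5.733341/94 ≈ 0.06099299.
eps = sqrt(0.06099299) ≈ 0.2469676 ≈ 0.24697.

0.24697


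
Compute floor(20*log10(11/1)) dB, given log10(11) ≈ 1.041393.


||x||/||e|| = 11/1 = 11.
log10(11) ≈ 1.041393.
20*log10(||x||/||e||) ≈ 20*1.041393 = 20.82786.
floor(20.82786) = 20.

20


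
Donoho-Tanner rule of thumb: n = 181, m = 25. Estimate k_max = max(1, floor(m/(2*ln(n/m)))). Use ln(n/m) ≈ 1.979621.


n/m = 181/25.
ln(n/m) ≈ 1.979621.
2*ln(n/m) ≈ 3.959242.
m/(2*ln(n/m)) ≈ 25/3.959242 ≈ 6.3143.
floor = 6.
k_max = max(1, 6) = 6.

6
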